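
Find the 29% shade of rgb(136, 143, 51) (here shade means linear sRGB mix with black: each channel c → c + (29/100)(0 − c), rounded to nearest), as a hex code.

A 29% shade moves each channel 29% toward 0:
  R: 136 + 0.29×(0−136) = 136 − 39.44 = 96.56 → 97
  G: 143 + 0.29×(0−143) = 143 − 41.47 = 101.53 → 102
  B: 51 + 0.29×(0−51) = 51 − 14.79 = 36.21 → 36
rgb(97, 102, 36) = #616624.

#616624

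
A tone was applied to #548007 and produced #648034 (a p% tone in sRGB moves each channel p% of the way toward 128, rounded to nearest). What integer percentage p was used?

#548007 is rgb(84, 128, 7); #648034 is rgb(100, 128, 52).
On the B channel (widest range): 52 ≈ 7 + (p/100)(128 − 7), so p ≈ 100×(52 − 7)/(128 − 7) = 4500/121 = 37.19.
p = 37 reproduces all three channels after rounding.

37%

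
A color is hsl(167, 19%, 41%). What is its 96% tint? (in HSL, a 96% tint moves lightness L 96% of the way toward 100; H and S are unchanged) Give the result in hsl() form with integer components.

hsl(167, 19%, 98%)

L moves 96% from 41 toward 100: 41 + 56.64 = 97.64 → 98.
H and S are unchanged.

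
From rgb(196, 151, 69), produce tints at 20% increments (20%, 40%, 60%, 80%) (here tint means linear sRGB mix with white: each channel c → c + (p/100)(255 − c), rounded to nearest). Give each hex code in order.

20%: (196 + 11.8 = 207.8→208, 151 + 20.8 = 171.8→172, 69 + 37.2 = 106.2→106) → #D0AC6A
40%: (196 + 23.6 = 219.6→220, 151 + 41.6 = 192.6→193, 69 + 74.4 = 143.4→143) → #DCC18F
60%: (196 + 35.4 = 231.4→231, 151 + 62.4 = 213.4→213, 69 + 111.6 = 180.6→181) → #E7D5B5
80%: (196 + 47.2 = 243.2→243, 151 + 83.2 = 234.2→234, 69 + 148.8 = 217.8→218) → #F3EADA

#D0AC6A, #DCC18F, #E7D5B5, #F3EADA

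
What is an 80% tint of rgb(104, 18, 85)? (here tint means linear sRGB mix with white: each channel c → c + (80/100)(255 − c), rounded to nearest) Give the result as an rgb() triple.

rgb(225, 208, 221)

An 80% tint moves each channel 80% toward 255:
  R: 104 + 120.8 = 224.8 → 225
  G: 18 + 0.8×(255−18) = 18 + 189.6 = 207.6 → 208
  B: 85 + 0.8×(255−85) = 85 + 136 = 221 → 221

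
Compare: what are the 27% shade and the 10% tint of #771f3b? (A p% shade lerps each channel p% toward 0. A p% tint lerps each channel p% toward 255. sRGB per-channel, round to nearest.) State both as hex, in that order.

#771f3b is rgb(119, 31, 59).
27% shade:
  R: 119 + 0.27×(0−119) = 119 − 32.13 = 86.87 → 87
  G: 31 − 8.37 = 22.63 → 23
  B: 59 − 15.93 = 43.07 → 43
  → #57172b
10% tint:
  R: 119 + 0.1×(255−119) = 119 + 13.6 = 132.6 → 133
  G: 31 + 22.4 = 53.4 → 53
  B: 59 + 19.6 = 78.6 → 79
  → #85354f

#57172b, #85354f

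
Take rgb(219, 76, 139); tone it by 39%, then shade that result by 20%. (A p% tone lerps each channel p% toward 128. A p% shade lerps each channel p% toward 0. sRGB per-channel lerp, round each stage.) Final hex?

#934d6c

A 39% tone moves each channel 39% toward 128:
  R: 219 + 0.39×(128−219) = 219 − 35.49 = 183.51 → 184
  G: 76 + 0.39×(128−76) = 76 + 20.28 = 96.28 → 96
  B: 139 + 0.39×(128−139) = 139 − 4.29 = 134.71 → 135
After the tone: rgb(184, 96, 135) = #b86087.
Per channel, c → c + 0.2(0 − c):
  R: 184 − 36.8 = 147.2 → 147
  G: 96 + 0.2×(0−96) = 96 − 19.2 = 76.8 → 77
  B: 135 + 0.2×(0−135) = 135 − 27 = 108 → 108
rgb(147, 77, 108) = #934d6c.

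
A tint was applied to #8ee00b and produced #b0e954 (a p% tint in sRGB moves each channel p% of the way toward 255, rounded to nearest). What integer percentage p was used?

30%

#8ee00b is rgb(142, 224, 11); #b0e954 is rgb(176, 233, 84).
On the B channel (widest range): 84 ≈ 11 + (p/100)(255 − 11), so p ≈ 100×(84 − 11)/(255 − 11) = 7300/244 = 29.92.
p = 30 reproduces all three channels after rounding.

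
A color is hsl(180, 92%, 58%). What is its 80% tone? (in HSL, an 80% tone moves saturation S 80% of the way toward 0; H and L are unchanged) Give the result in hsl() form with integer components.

S moves 80% from 92 toward 0: 92 − 73.6 = 18.4 → 18.
H and L are unchanged.

hsl(180, 18%, 58%)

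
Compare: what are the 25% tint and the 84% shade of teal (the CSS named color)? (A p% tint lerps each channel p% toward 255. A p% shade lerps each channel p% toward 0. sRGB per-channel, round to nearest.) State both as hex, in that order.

CSS teal is rgb(0, 128, 128).
25% tint:
  R: 0 + 63.75 = 63.75 → 64
  G: 128 + 0.25×(255−128) = 128 + 31.75 = 159.75 → 160
  B: 128 + 31.75 = 159.75 → 160
  → #40a0a0
84% shade:
  R: 0 + 0.84×(0−0) = 0 + 0 = 0 → 0
  G: 128 − 107.52 = 20.48 → 20
  B: 128 − 107.52 = 20.48 → 20
  → #001414

#40a0a0, #001414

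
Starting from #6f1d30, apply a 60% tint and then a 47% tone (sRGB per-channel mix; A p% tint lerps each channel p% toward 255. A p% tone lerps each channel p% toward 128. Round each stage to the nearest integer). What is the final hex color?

#a59497

#6f1d30 is rgb(111, 29, 48).
A 60% tint moves each channel 60% toward 255:
  R: 111 + 0.6×(255−111) = 111 + 86.4 = 197.4 → 197
  G: 29 + 135.6 = 164.6 → 165
  B: 48 + 124.2 = 172.2 → 172
After the tint: rgb(197, 165, 172) = #c5a5ac.
Lerp each channel 47% toward 128:
  R: 197 + 0.47×(128−197) = 197 − 32.43 = 164.57 → 165
  G: 165 + 0.47×(128−165) = 165 − 17.39 = 147.61 → 148
  B: 172 + 0.47×(128−172) = 172 − 20.68 = 151.32 → 151
rgb(165, 148, 151) = #a59497.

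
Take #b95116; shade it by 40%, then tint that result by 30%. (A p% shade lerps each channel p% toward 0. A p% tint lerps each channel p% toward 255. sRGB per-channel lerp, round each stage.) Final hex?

#9a6f56

#b95116 is rgb(185, 81, 22).
Lerp each channel 40% toward 0:
  R: 185 + 0.4×(0−185) = 185 − 74 = 111 → 111
  G: 81 + 0.4×(0−81) = 81 − 32.4 = 48.6 → 49
  B: 22 − 8.8 = 13.2 → 13
After the shade: rgb(111, 49, 13) = #6f310d.
Per channel, c → c + 0.3(255 − c):
  R: 111 + 0.3×(255−111) = 111 + 43.2 = 154.2 → 154
  G: 49 + 0.3×(255−49) = 49 + 61.8 = 110.8 → 111
  B: 13 + 0.3×(255−13) = 13 + 72.6 = 85.6 → 86
rgb(154, 111, 86) = #9a6f56.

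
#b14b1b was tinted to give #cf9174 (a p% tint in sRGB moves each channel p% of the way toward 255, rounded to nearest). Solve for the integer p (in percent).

39%

#b14b1b is rgb(177, 75, 27); #cf9174 is rgb(207, 145, 116).
On the B channel (widest range): 116 ≈ 27 + (p/100)(255 − 27), so p ≈ 100×(116 − 27)/(255 − 27) = 8900/228 = 39.04.
p = 39 reproduces all three channels after rounding.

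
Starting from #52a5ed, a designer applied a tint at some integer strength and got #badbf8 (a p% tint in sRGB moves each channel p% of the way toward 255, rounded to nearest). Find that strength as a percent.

#52a5ed is rgb(82, 165, 237); #badbf8 is rgb(186, 219, 248).
On the R channel (widest range): 186 ≈ 82 + (p/100)(255 − 82), so p ≈ 100×(186 − 82)/(255 − 82) = 10400/173 = 60.12.
p = 60 reproduces all three channels after rounding.

60%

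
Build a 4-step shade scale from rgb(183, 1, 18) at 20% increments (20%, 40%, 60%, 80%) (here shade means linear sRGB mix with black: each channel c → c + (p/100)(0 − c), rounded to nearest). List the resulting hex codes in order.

20%: (183 − 36.6 = 146.4→146, 1→1, 18 − 3.6 = 14.4→14) → #92010e
40%: (183 − 73.2 = 109.8→110, 1→1, 18 − 7.2 = 10.8→11) → #6e010b
60%: (183 − 109.8 = 73.2→73, 1 − 0.6 = 0.4→0, 18 − 10.8 = 7.2→7) → #490007
80%: (183 − 146.4 = 36.6→37, 1 − 0.8 = 0.2→0, 18 − 14.4 = 3.6→4) → #250004

#92010e, #6e010b, #490007, #250004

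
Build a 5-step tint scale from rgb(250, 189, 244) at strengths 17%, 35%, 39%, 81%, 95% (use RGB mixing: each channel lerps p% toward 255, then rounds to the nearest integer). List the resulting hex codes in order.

17%: (250 + 0.85 = 250.85→251, 189 + 11.22 = 200.22→200, 244 + 1.87 = 245.87→246) → #fbc8f6
35%: (250 + 1.75 = 251.75→252, 189 + 23.1 = 212.1→212, 244 + 3.85 = 247.85→248) → #fcd4f8
39%: (250 + 1.95 = 251.95→252, 189 + 25.74 = 214.74→215, 244 + 4.29 = 248.29→248) → #fcd7f8
81%: (250 + 4.05 = 254.05→254, 189 + 53.46 = 242.46→242, 244 + 8.91 = 252.91→253) → #fef2fd
95%: (250 + 4.75 = 254.75→255, 189 + 62.7 = 251.7→252, 244 + 10.45 = 254.45→254) → #fffcfe

#fbc8f6, #fcd4f8, #fcd7f8, #fef2fd, #fffcfe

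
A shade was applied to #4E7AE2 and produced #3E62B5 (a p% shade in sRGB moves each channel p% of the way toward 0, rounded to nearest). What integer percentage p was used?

#4E7AE2 is rgb(78, 122, 226); #3E62B5 is rgb(62, 98, 181).
On the B channel (widest range): 181 ≈ 226 + (p/100)(0 − 226), so p ≈ 100×(181 − 226)/(0 − 226) = -4500/-226 = 19.91.
p = 20 reproduces all three channels after rounding.

20%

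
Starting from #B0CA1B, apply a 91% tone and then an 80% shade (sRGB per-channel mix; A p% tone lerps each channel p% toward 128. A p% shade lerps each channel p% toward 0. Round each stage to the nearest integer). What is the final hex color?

#1A1B18

#B0CA1B is rgb(176, 202, 27).
Per channel, c → c + 0.91(128 − c):
  R: 176 − 43.68 = 132.32 → 132
  G: 202 + 0.91×(128−202) = 202 − 67.34 = 134.66 → 135
  B: 27 + 0.91×(128−27) = 27 + 91.91 = 118.91 → 119
After the tone: rgb(132, 135, 119) = #848777.
Lerp each channel 80% toward 0:
  R: 132 + 0.8×(0−132) = 132 − 105.6 = 26.4 → 26
  G: 135 + 0.8×(0−135) = 135 − 108 = 27 → 27
  B: 119 + 0.8×(0−119) = 119 − 95.2 = 23.8 → 24
rgb(26, 27, 24) = #1A1B18.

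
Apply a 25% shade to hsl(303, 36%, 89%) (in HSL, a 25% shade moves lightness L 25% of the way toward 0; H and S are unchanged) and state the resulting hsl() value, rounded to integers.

hsl(303, 36%, 67%)

L moves 25% from 89 toward 0: 89 − 22.25 = 66.75 → 67.
H and S are unchanged.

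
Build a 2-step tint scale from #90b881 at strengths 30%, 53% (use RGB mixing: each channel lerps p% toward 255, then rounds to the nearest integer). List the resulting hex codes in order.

#90b881 is rgb(144, 184, 129).
30%: (144 + 33.3 = 177.3→177, 184 + 21.3 = 205.3→205, 129 + 37.8 = 166.8→167) → #b1cda7
53%: (144 + 58.83 = 202.83→203, 184 + 37.63 = 221.63→222, 129 + 66.78 = 195.78→196) → #cbdec4

#b1cda7, #cbdec4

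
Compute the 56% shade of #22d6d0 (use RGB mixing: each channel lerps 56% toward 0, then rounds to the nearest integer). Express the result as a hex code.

#0f5e5c

#22d6d0 is rgb(34, 214, 208).
Lerp each channel 56% toward 0:
  R: 34 + 0.56×(0−34) = 34 − 19.04 = 14.96 → 15
  G: 214 + 0.56×(0−214) = 214 − 119.84 = 94.16 → 94
  B: 208 + 0.56×(0−208) = 208 − 116.48 = 91.52 → 92
rgb(15, 94, 92) = #0f5e5c.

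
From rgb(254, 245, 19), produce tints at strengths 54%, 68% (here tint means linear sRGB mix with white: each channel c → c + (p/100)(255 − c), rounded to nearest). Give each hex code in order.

54%: (254 + 0.54 = 254.54→255, 245 + 5.4 = 250.4→250, 19 + 127.44 = 146.44→146) → #fffa92
68%: (254 + 0.68 = 254.68→255, 245 + 6.8 = 251.8→252, 19 + 160.48 = 179.48→179) → #fffcb3

#fffa92, #fffcb3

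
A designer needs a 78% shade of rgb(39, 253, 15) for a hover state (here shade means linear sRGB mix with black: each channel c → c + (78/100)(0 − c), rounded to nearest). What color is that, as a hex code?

Lerp each channel 78% toward 0:
  R: 39 + 0.78×(0−39) = 39 − 30.42 = 8.58 → 9
  G: 253 + 0.78×(0−253) = 253 − 197.34 = 55.66 → 56
  B: 15 + 0.78×(0−15) = 15 − 11.7 = 3.3 → 3
rgb(9, 56, 3) = #093803.

#093803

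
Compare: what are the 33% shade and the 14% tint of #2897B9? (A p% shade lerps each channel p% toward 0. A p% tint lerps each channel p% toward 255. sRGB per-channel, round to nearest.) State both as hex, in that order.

#1B657C, #46A6C3

#2897B9 is rgb(40, 151, 185).
33% shade:
  R: 40 + 0.33×(0−40) = 40 − 13.2 = 26.8 → 27
  G: 151 − 49.83 = 101.17 → 101
  B: 185 + 0.33×(0−185) = 185 − 61.05 = 123.95 → 124
  → #1B657C
14% tint:
  R: 40 + 0.14×(255−40) = 40 + 30.1 = 70.1 → 70
  G: 151 + 14.56 = 165.56 → 166
  B: 185 + 0.14×(255−185) = 185 + 9.8 = 194.8 → 195
  → #46A6C3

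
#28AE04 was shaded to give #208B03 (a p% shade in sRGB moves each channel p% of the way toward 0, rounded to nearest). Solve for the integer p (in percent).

#28AE04 is rgb(40, 174, 4); #208B03 is rgb(32, 139, 3).
On the G channel (widest range): 139 ≈ 174 + (p/100)(0 − 174), so p ≈ 100×(139 − 174)/(0 − 174) = -3500/-174 = 20.11.
p = 20 reproduces all three channels after rounding.

20%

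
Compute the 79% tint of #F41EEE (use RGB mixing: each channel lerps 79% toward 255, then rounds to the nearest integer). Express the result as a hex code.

#F41EEE is rgb(244, 30, 238).
Lerp each channel 79% toward 255:
  R: 244 + 0.79×(255−244) = 244 + 8.69 = 252.69 → 253
  G: 30 + 177.75 = 207.75 → 208
  B: 238 + 0.79×(255−238) = 238 + 13.43 = 251.43 → 251
rgb(253, 208, 251) = #FDD0FB.

#FDD0FB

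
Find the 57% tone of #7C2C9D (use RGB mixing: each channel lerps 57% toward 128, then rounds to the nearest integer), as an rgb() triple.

rgb(126, 92, 140)

#7C2C9D is rgb(124, 44, 157).
Lerp each channel 57% toward 128:
  R: 124 + 0.57×(128−124) = 124 + 2.28 = 126.28 → 126
  G: 44 + 0.57×(128−44) = 44 + 47.88 = 91.88 → 92
  B: 157 − 16.53 = 140.47 → 140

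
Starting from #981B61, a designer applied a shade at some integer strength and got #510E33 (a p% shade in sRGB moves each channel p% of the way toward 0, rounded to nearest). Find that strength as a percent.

#981B61 is rgb(152, 27, 97); #510E33 is rgb(81, 14, 51).
On the R channel (widest range): 81 ≈ 152 + (p/100)(0 − 152), so p ≈ 100×(81 − 152)/(0 − 152) = -7100/-152 = 46.71.
p = 47 reproduces all three channels after rounding.

47%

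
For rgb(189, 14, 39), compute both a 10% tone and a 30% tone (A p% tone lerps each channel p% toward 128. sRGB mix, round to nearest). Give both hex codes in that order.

#B71930, #AB3042

10% tone:
  R: 189 − 6.1 = 182.9 → 183
  G: 14 + 11.4 = 25.4 → 25
  B: 39 + 0.1×(128−39) = 39 + 8.9 = 47.9 → 48
  → #B71930
30% tone:
  R: 189 − 18.3 = 170.7 → 171
  G: 14 + 34.2 = 48.2 → 48
  B: 39 + 26.7 = 65.7 → 66
  → #AB3042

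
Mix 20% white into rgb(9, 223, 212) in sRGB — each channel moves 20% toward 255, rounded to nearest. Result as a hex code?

#3AE5DD

Per channel, c → c + 0.2(255 − c):
  R: 9 + 0.2×(255−9) = 9 + 49.2 = 58.2 → 58
  G: 223 + 6.4 = 229.4 → 229
  B: 212 + 0.2×(255−212) = 212 + 8.6 = 220.6 → 221
rgb(58, 229, 221) = #3AE5DD.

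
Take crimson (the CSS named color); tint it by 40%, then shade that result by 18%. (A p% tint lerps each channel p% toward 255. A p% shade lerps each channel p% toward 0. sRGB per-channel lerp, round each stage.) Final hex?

CSS crimson is rgb(220, 20, 60).
A 40% tint moves each channel 40% toward 255:
  R: 220 + 0.4×(255−220) = 220 + 14 = 234 → 234
  G: 20 + 94 = 114 → 114
  B: 60 + 78 = 138 → 138
After the tint: rgb(234, 114, 138) = #EA728A.
Per channel, c → c + 0.18(0 − c):
  R: 234 + 0.18×(0−234) = 234 − 42.12 = 191.88 → 192
  G: 114 + 0.18×(0−114) = 114 − 20.52 = 93.48 → 93
  B: 138 − 24.84 = 113.16 → 113
rgb(192, 93, 113) = #C05D71.

#C05D71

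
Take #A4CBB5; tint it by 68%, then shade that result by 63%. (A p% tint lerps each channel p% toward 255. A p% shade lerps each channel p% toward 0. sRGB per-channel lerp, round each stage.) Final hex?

#545855

#A4CBB5 is rgb(164, 203, 181).
A 68% tint moves each channel 68% toward 255:
  R: 164 + 0.68×(255−164) = 164 + 61.88 = 225.88 → 226
  G: 203 + 0.68×(255−203) = 203 + 35.36 = 238.36 → 238
  B: 181 + 50.32 = 231.32 → 231
After the tint: rgb(226, 238, 231) = #E2EEE7.
Lerp each channel 63% toward 0:
  R: 226 + 0.63×(0−226) = 226 − 142.38 = 83.62 → 84
  G: 238 + 0.63×(0−238) = 238 − 149.94 = 88.06 → 88
  B: 231 − 145.53 = 85.47 → 85
rgb(84, 88, 85) = #545855.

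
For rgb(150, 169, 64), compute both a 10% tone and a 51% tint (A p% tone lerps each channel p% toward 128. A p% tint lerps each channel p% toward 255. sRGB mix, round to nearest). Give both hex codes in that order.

10% tone:
  R: 150 + 0.1×(128−150) = 150 − 2.2 = 147.8 → 148
  G: 169 + 0.1×(128−169) = 169 − 4.1 = 164.9 → 165
  B: 64 + 0.1×(128−64) = 64 + 6.4 = 70.4 → 70
  → #94A546
51% tint:
  R: 150 + 0.51×(255−150) = 150 + 53.55 = 203.55 → 204
  G: 169 + 43.86 = 212.86 → 213
  B: 64 + 0.51×(255−64) = 64 + 97.41 = 161.41 → 161
  → #CCD5A1

#94A546, #CCD5A1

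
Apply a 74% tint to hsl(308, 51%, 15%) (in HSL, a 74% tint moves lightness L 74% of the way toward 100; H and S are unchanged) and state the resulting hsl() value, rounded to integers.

L moves 74% from 15 toward 100: 15 + 62.9 = 77.9 → 78.
H and S are unchanged.

hsl(308, 51%, 78%)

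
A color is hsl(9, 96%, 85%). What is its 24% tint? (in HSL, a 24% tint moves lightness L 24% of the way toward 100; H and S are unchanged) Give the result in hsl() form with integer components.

hsl(9, 96%, 89%)

L moves 24% from 85 toward 100: 85 + 3.6 = 88.6 → 89.
H and S are unchanged.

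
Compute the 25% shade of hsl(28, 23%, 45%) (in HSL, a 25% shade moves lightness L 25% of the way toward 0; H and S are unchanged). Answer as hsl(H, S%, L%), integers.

L moves 25% from 45 toward 0: 45 − 11.25 = 33.75 → 34.
H and S are unchanged.

hsl(28, 23%, 34%)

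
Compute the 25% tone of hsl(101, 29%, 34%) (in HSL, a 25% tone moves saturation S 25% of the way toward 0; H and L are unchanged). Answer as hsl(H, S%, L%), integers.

hsl(101, 22%, 34%)

S moves 25% from 29 toward 0: 29 − 7.25 = 21.75 → 22.
H and L are unchanged.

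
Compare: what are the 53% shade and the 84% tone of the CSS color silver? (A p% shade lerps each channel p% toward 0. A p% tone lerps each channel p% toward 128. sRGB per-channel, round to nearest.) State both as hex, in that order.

CSS silver is rgb(192, 192, 192).
53% shade:
  R: 192 + 0.53×(0−192) = 192 − 101.76 = 90.24 → 90
  G: 192 + 0.53×(0−192) = 192 − 101.76 = 90.24 → 90
  B: 192 + 0.53×(0−192) = 192 − 101.76 = 90.24 → 90
  → #5a5a5a
84% tone:
  R: 192 − 53.76 = 138.24 → 138
  G: 192 − 53.76 = 138.24 → 138
  B: 192 + 0.84×(128−192) = 192 − 53.76 = 138.24 → 138
  → #8a8a8a

#5a5a5a, #8a8a8a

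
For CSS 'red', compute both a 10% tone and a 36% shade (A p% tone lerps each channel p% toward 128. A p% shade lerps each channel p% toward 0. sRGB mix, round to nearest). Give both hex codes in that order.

CSS red is rgb(255, 0, 0).
10% tone:
  R: 255 + 0.1×(128−255) = 255 − 12.7 = 242.3 → 242
  G: 0 + 12.8 = 12.8 → 13
  B: 0 + 12.8 = 12.8 → 13
  → #F20D0D
36% shade:
  R: 255 + 0.36×(0−255) = 255 − 91.8 = 163.2 → 163
  G: 0 + 0 = 0 → 0
  B: 0 + 0 = 0 → 0
  → #A30000

#F20D0D, #A30000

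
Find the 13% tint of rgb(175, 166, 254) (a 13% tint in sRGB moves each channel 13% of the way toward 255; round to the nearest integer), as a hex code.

#b9b2fe

Per channel, c → c + 0.13(255 − c):
  R: 175 + 0.13×(255−175) = 175 + 10.4 = 185.4 → 185
  G: 166 + 0.13×(255−166) = 166 + 11.57 = 177.57 → 178
  B: 254 + 0.13 = 254.13 → 254
rgb(185, 178, 254) = #b9b2fe.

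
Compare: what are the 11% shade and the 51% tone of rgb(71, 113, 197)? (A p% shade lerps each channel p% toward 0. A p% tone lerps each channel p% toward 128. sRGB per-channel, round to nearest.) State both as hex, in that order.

11% shade:
  R: 71 − 7.81 = 63.19 → 63
  G: 113 + 0.11×(0−113) = 113 − 12.43 = 100.57 → 101
  B: 197 + 0.11×(0−197) = 197 − 21.67 = 175.33 → 175
  → #3F65AF
51% tone:
  R: 71 + 29.07 = 100.07 → 100
  G: 113 + 0.51×(128−113) = 113 + 7.65 = 120.65 → 121
  B: 197 + 0.51×(128−197) = 197 − 35.19 = 161.81 → 162
  → #6479A2

#3F65AF, #6479A2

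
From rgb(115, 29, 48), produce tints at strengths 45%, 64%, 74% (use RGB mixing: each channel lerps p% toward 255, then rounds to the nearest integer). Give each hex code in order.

#b2838d, #cdaeb4, #dbc4c9

45%: (115 + 63 = 178→178, 29 + 101.7 = 130.7→131, 48 + 93.15 = 141.15→141) → #b2838d
64%: (115 + 89.6 = 204.6→205, 29 + 144.64 = 173.64→174, 48 + 132.48 = 180.48→180) → #cdaeb4
74%: (115 + 103.6 = 218.6→219, 29 + 167.24 = 196.24→196, 48 + 153.18 = 201.18→201) → #dbc4c9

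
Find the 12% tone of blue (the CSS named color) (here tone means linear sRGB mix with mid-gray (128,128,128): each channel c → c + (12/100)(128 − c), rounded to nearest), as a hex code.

CSS blue is rgb(0, 0, 255).
Lerp each channel 12% toward 128:
  R: 0 + 15.36 = 15.36 → 15
  G: 0 + 0.12×(128−0) = 0 + 15.36 = 15.36 → 15
  B: 255 + 0.12×(128−255) = 255 − 15.24 = 239.76 → 240
rgb(15, 15, 240) = #0F0FF0.

#0F0FF0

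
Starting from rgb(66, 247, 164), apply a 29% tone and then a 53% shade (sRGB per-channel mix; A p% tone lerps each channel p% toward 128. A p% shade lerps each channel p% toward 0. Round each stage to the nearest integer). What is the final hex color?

Per channel, c → c + 0.29(128 − c):
  R: 66 + 0.29×(128−66) = 66 + 17.98 = 83.98 → 84
  G: 247 − 34.51 = 212.49 → 212
  B: 164 + 0.29×(128−164) = 164 − 10.44 = 153.56 → 154
After the tone: rgb(84, 212, 154) = #54D49A.
Lerp each channel 53% toward 0:
  R: 84 + 0.53×(0−84) = 84 − 44.52 = 39.48 → 39
  G: 212 + 0.53×(0−212) = 212 − 112.36 = 99.64 → 100
  B: 154 + 0.53×(0−154) = 154 − 81.62 = 72.38 → 72
rgb(39, 100, 72) = #276448.

#276448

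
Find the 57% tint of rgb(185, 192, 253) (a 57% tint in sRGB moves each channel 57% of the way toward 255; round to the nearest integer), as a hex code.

#e1e4fe

Lerp each channel 57% toward 255:
  R: 185 + 39.9 = 224.9 → 225
  G: 192 + 0.57×(255−192) = 192 + 35.91 = 227.91 → 228
  B: 253 + 0.57×(255−253) = 253 + 1.14 = 254.14 → 254
rgb(225, 228, 254) = #e1e4fe.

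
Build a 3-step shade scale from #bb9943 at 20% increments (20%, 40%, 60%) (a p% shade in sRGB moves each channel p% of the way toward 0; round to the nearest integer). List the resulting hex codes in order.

#bb9943 is rgb(187, 153, 67).
20%: (187 − 37.4 = 149.6→150, 153 − 30.6 = 122.4→122, 67 − 13.4 = 53.6→54) → #967a36
40%: (187 − 74.8 = 112.2→112, 153 − 61.2 = 91.8→92, 67 − 26.8 = 40.2→40) → #705c28
60%: (187 − 112.2 = 74.8→75, 153 − 91.8 = 61.2→61, 67 − 40.2 = 26.8→27) → #4b3d1b

#967a36, #705c28, #4b3d1b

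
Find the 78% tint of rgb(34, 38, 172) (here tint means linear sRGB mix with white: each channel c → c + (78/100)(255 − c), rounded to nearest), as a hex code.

Per channel, c → c + 0.78(255 − c):
  R: 34 + 172.38 = 206.38 → 206
  G: 38 + 0.78×(255−38) = 38 + 169.26 = 207.26 → 207
  B: 172 + 64.74 = 236.74 → 237
rgb(206, 207, 237) = #CECFED.

#CECFED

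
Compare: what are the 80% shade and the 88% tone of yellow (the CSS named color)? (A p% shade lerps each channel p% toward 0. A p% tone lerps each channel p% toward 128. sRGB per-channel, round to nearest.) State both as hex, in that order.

#333300, #8F8F71

CSS yellow is rgb(255, 255, 0).
80% shade:
  R: 255 + 0.8×(0−255) = 255 − 204 = 51 → 51
  G: 255 + 0.8×(0−255) = 255 − 204 = 51 → 51
  B: 0 + 0.8×(0−0) = 0 + 0 = 0 → 0
  → #333300
88% tone:
  R: 255 + 0.88×(128−255) = 255 − 111.76 = 143.24 → 143
  G: 255 + 0.88×(128−255) = 255 − 111.76 = 143.24 → 143
  B: 0 + 0.88×(128−0) = 0 + 112.64 = 112.64 → 113
  → #8F8F71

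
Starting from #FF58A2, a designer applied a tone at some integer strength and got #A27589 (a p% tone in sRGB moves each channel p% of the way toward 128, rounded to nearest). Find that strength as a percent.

#FF58A2 is rgb(255, 88, 162); #A27589 is rgb(162, 117, 137).
On the R channel (widest range): 162 ≈ 255 + (p/100)(128 − 255), so p ≈ 100×(162 − 255)/(128 − 255) = -9300/-127 = 73.23.
p = 73 reproduces all three channels after rounding.

73%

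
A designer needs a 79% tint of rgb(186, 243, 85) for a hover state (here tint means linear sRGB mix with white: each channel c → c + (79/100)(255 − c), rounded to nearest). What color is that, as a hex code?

#f1fcdb

Lerp each channel 79% toward 255:
  R: 186 + 0.79×(255−186) = 186 + 54.51 = 240.51 → 241
  G: 243 + 9.48 = 252.48 → 252
  B: 85 + 0.79×(255−85) = 85 + 134.3 = 219.3 → 219
rgb(241, 252, 219) = #f1fcdb.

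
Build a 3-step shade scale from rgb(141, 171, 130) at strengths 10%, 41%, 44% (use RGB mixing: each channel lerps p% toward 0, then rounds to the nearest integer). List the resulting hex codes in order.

10%: (141 − 14.1 = 126.9→127, 171 − 17.1 = 153.9→154, 130 − 13 = 117→117) → #7F9A75
41%: (141 − 57.81 = 83.19→83, 171 − 70.11 = 100.89→101, 130 − 53.3 = 76.7→77) → #53654D
44%: (141 − 62.04 = 78.96→79, 171 − 75.24 = 95.76→96, 130 − 57.2 = 72.8→73) → #4F6049

#7F9A75, #53654D, #4F6049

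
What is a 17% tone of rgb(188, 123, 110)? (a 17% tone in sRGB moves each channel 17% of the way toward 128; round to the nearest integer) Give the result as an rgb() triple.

Lerp each channel 17% toward 128:
  R: 188 − 10.2 = 177.8 → 178
  G: 123 + 0.17×(128−123) = 123 + 0.85 = 123.85 → 124
  B: 110 + 0.17×(128−110) = 110 + 3.06 = 113.06 → 113

rgb(178, 124, 113)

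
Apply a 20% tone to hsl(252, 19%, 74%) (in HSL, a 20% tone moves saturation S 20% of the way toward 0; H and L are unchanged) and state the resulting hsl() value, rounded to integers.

S moves 20% from 19 toward 0: 19 − 3.8 = 15.2 → 15.
H and L are unchanged.

hsl(252, 15%, 74%)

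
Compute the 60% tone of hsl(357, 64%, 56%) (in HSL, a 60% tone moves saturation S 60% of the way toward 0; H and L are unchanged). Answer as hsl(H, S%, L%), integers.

hsl(357, 26%, 56%)

S moves 60% from 64 toward 0: 64 − 38.4 = 25.6 → 26.
H and L are unchanged.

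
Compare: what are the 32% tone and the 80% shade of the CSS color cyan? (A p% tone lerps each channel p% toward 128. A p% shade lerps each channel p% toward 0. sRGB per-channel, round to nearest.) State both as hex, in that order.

CSS cyan is rgb(0, 255, 255).
32% tone:
  R: 0 + 40.96 = 40.96 → 41
  G: 255 − 40.64 = 214.36 → 214
  B: 255 + 0.32×(128−255) = 255 − 40.64 = 214.36 → 214
  → #29d6d6
80% shade:
  R: 0 + 0 = 0 → 0
  G: 255 + 0.8×(0−255) = 255 − 204 = 51 → 51
  B: 255 + 0.8×(0−255) = 255 − 204 = 51 → 51
  → #003333

#29d6d6, #003333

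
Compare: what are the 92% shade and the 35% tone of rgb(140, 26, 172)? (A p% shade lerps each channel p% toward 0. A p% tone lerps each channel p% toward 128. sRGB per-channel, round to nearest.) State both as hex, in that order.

#0B020E, #883E9D

92% shade:
  R: 140 − 128.8 = 11.2 → 11
  G: 26 + 0.92×(0−26) = 26 − 23.92 = 2.08 → 2
  B: 172 + 0.92×(0−172) = 172 − 158.24 = 13.76 → 14
  → #0B020E
35% tone:
  R: 140 + 0.35×(128−140) = 140 − 4.2 = 135.8 → 136
  G: 26 + 35.7 = 61.7 → 62
  B: 172 − 15.4 = 156.6 → 157
  → #883E9D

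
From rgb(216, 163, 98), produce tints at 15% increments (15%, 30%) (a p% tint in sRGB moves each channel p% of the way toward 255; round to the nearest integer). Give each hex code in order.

15%: (216 + 5.85 = 221.85→222, 163 + 13.8 = 176.8→177, 98 + 23.55 = 121.55→122) → #DEB17A
30%: (216 + 11.7 = 227.7→228, 163 + 27.6 = 190.6→191, 98 + 47.1 = 145.1→145) → #E4BF91

#DEB17A, #E4BF91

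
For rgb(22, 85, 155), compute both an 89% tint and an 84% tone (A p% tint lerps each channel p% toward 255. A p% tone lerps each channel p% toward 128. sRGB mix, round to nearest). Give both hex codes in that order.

89% tint:
  R: 22 + 0.89×(255−22) = 22 + 207.37 = 229.37 → 229
  G: 85 + 0.89×(255−85) = 85 + 151.3 = 236.3 → 236
  B: 155 + 0.89×(255−155) = 155 + 89 = 244 → 244
  → #E5ECF4
84% tone:
  R: 22 + 89.04 = 111.04 → 111
  G: 85 + 36.12 = 121.12 → 121
  B: 155 + 0.84×(128−155) = 155 − 22.68 = 132.32 → 132
  → #6F7984

#E5ECF4, #6F7984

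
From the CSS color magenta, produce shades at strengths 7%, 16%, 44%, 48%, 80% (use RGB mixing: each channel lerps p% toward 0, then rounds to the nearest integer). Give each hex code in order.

CSS magenta is rgb(255, 0, 255).
7%: (255 − 17.85 = 237.15→237, 0→0, 255 − 17.85 = 237.15→237) → #ED00ED
16%: (255 − 40.8 = 214.2→214, 0→0, 255 − 40.8 = 214.2→214) → #D600D6
44%: (255 − 112.2 = 142.8→143, 0→0, 255 − 112.2 = 142.8→143) → #8F008F
48%: (255 − 122.4 = 132.6→133, 0→0, 255 − 122.4 = 132.6→133) → #850085
80%: (255 − 204 = 51→51, 0→0, 255 − 204 = 51→51) → #330033

#ED00ED, #D600D6, #8F008F, #850085, #330033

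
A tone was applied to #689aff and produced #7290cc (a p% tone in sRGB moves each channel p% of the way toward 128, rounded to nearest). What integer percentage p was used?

40%

#689aff is rgb(104, 154, 255); #7290cc is rgb(114, 144, 204).
On the B channel (widest range): 204 ≈ 255 + (p/100)(128 − 255), so p ≈ 100×(204 − 255)/(128 − 255) = -5100/-127 = 40.16.
p = 40 reproduces all three channels after rounding.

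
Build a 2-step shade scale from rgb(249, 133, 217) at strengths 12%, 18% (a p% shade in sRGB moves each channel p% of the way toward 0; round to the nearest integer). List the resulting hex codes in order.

#db75bf, #cc6db2

12%: (249 − 29.88 = 219.12→219, 133 − 15.96 = 117.04→117, 217 − 26.04 = 190.96→191) → #db75bf
18%: (249 − 44.82 = 204.18→204, 133 − 23.94 = 109.06→109, 217 − 39.06 = 177.94→178) → #cc6db2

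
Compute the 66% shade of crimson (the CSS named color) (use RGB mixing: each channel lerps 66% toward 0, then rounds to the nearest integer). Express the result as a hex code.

CSS crimson is rgb(220, 20, 60).
A 66% shade moves each channel 66% toward 0:
  R: 220 + 0.66×(0−220) = 220 − 145.2 = 74.8 → 75
  G: 20 + 0.66×(0−20) = 20 − 13.2 = 6.8 → 7
  B: 60 + 0.66×(0−60) = 60 − 39.6 = 20.4 → 20
rgb(75, 7, 20) = #4b0714.

#4b0714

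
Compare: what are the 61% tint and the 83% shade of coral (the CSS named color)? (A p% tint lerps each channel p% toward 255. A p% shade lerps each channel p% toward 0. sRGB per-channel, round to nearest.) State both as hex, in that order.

#FFCDBB, #2B160E

CSS coral is rgb(255, 127, 80).
61% tint:
  R: 255 + 0.61×(255−255) = 255 + 0 = 255 → 255
  G: 127 + 78.08 = 205.08 → 205
  B: 80 + 106.75 = 186.75 → 187
  → #FFCDBB
83% shade:
  R: 255 − 211.65 = 43.35 → 43
  G: 127 − 105.41 = 21.59 → 22
  B: 80 + 0.83×(0−80) = 80 − 66.4 = 13.6 → 14
  → #2B160E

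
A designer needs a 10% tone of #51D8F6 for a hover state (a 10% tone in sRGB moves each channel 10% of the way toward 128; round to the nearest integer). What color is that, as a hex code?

#51D8F6 is rgb(81, 216, 246).
Per channel, c → c + 0.1(128 − c):
  R: 81 + 4.7 = 85.7 → 86
  G: 216 + 0.1×(128−216) = 216 − 8.8 = 207.2 → 207
  B: 246 + 0.1×(128−246) = 246 − 11.8 = 234.2 → 234
rgb(86, 207, 234) = #56CFEA.

#56CFEA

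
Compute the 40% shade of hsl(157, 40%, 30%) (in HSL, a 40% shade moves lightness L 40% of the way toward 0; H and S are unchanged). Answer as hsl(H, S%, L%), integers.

L moves 40% from 30 toward 0: 30 − 12 = 18 → 18.
H and S are unchanged.

hsl(157, 40%, 18%)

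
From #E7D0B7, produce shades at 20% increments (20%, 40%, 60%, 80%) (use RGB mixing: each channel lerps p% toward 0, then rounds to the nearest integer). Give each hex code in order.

#B9A692, #8B7D6E, #5C5349, #2E2A25

#E7D0B7 is rgb(231, 208, 183).
20%: (231 − 46.2 = 184.8→185, 208 − 41.6 = 166.4→166, 183 − 36.6 = 146.4→146) → #B9A692
40%: (231 − 92.4 = 138.6→139, 208 − 83.2 = 124.8→125, 183 − 73.2 = 109.8→110) → #8B7D6E
60%: (231 − 138.6 = 92.4→92, 208 − 124.8 = 83.2→83, 183 − 109.8 = 73.2→73) → #5C5349
80%: (231 − 184.8 = 46.2→46, 208 − 166.4 = 41.6→42, 183 − 146.4 = 36.6→37) → #2E2A25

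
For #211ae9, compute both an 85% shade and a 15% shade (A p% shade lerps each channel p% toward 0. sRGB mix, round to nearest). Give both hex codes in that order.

#050423, #1c16c6

#211ae9 is rgb(33, 26, 233).
85% shade:
  R: 33 − 28.05 = 4.95 → 5
  G: 26 − 22.1 = 3.9 → 4
  B: 233 + 0.85×(0−233) = 233 − 198.05 = 34.95 → 35
  → #050423
15% shade:
  R: 33 − 4.95 = 28.05 → 28
  G: 26 − 3.9 = 22.1 → 22
  B: 233 + 0.15×(0−233) = 233 − 34.95 = 198.05 → 198
  → #1c16c6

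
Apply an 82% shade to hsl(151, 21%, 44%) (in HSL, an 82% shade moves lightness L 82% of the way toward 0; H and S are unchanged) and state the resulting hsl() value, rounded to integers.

L moves 82% from 44 toward 0: 44 − 36.08 = 7.92 → 8.
H and S are unchanged.

hsl(151, 21%, 8%)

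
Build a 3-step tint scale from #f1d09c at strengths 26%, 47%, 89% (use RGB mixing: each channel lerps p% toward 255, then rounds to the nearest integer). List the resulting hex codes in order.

#f1d09c is rgb(241, 208, 156).
26%: (241 + 3.64 = 244.64→245, 208 + 12.22 = 220.22→220, 156 + 25.74 = 181.74→182) → #f5dcb6
47%: (241 + 6.58 = 247.58→248, 208 + 22.09 = 230.09→230, 156 + 46.53 = 202.53→203) → #f8e6cb
89%: (241 + 12.46 = 253.46→253, 208 + 41.83 = 249.83→250, 156 + 88.11 = 244.11→244) → #fdfaf4

#f5dcb6, #f8e6cb, #fdfaf4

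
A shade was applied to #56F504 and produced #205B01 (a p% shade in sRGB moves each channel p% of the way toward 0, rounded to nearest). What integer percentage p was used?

#56F504 is rgb(86, 245, 4); #205B01 is rgb(32, 91, 1).
On the G channel (widest range): 91 ≈ 245 + (p/100)(0 − 245), so p ≈ 100×(91 − 245)/(0 − 245) = -15400/-245 = 62.86.
p = 63 reproduces all three channels after rounding.

63%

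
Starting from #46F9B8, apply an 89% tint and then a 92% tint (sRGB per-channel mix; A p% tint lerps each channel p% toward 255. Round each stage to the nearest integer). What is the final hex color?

#46F9B8 is rgb(70, 249, 184).
Per channel, c → c + 0.89(255 − c):
  R: 70 + 164.65 = 234.65 → 235
  G: 249 + 0.89×(255−249) = 249 + 5.34 = 254.34 → 254
  B: 184 + 0.89×(255−184) = 184 + 63.19 = 247.19 → 247
After the tint: rgb(235, 254, 247) = #EBFEF7.
Per channel, c → c + 0.92(255 − c):
  R: 235 + 0.92×(255−235) = 235 + 18.4 = 253.4 → 253
  G: 254 + 0.92 = 254.92 → 255
  B: 247 + 0.92×(255−247) = 247 + 7.36 = 254.36 → 254
rgb(253, 255, 254) = #FDFFFE.

#FDFFFE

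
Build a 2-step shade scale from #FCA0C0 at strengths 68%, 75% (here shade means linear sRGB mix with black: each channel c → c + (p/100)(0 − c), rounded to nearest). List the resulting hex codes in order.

#FCA0C0 is rgb(252, 160, 192).
68%: (252 − 171.36 = 80.64→81, 160 − 108.8 = 51.2→51, 192 − 130.56 = 61.44→61) → #51333D
75%: (252 − 189 = 63→63, 160 − 120 = 40→40, 192 − 144 = 48→48) → #3F2830

#51333D, #3F2830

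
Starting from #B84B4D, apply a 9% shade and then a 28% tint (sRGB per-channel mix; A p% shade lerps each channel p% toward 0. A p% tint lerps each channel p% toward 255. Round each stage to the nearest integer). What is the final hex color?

#B84B4D is rgb(184, 75, 77).
Per channel, c → c + 0.09(0 − c):
  R: 184 − 16.56 = 167.44 → 167
  G: 75 + 0.09×(0−75) = 75 − 6.75 = 68.25 → 68
  B: 77 − 6.93 = 70.07 → 70
After the shade: rgb(167, 68, 70) = #A74446.
Lerp each channel 28% toward 255:
  R: 167 + 0.28×(255−167) = 167 + 24.64 = 191.64 → 192
  G: 68 + 52.36 = 120.36 → 120
  B: 70 + 0.28×(255−70) = 70 + 51.8 = 121.8 → 122
rgb(192, 120, 122) = #C0787A.

#C0787A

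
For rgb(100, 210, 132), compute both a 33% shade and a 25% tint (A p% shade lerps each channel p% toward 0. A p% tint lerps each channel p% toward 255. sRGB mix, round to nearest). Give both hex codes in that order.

33% shade:
  R: 100 − 33 = 67 → 67
  G: 210 − 69.3 = 140.7 → 141
  B: 132 + 0.33×(0−132) = 132 − 43.56 = 88.44 → 88
  → #438D58
25% tint:
  R: 100 + 0.25×(255−100) = 100 + 38.75 = 138.75 → 139
  G: 210 + 0.25×(255−210) = 210 + 11.25 = 221.25 → 221
  B: 132 + 0.25×(255−132) = 132 + 30.75 = 162.75 → 163
  → #8BDDA3

#438D58, #8BDDA3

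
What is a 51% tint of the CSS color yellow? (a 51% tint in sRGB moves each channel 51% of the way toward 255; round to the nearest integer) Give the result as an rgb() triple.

CSS yellow is rgb(255, 255, 0).
Per channel, c → c + 0.51(255 − c):
  R: 255 + 0 = 255 → 255
  G: 255 + 0.51×(255−255) = 255 + 0 = 255 → 255
  B: 0 + 0.51×(255−0) = 0 + 130.05 = 130.05 → 130

rgb(255, 255, 130)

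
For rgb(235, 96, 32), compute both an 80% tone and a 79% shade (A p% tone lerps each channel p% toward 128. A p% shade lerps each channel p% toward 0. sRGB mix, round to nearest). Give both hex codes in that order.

80% tone:
  R: 235 − 85.6 = 149.4 → 149
  G: 96 + 25.6 = 121.6 → 122
  B: 32 + 0.8×(128−32) = 32 + 76.8 = 108.8 → 109
  → #957A6D
79% shade:
  R: 235 + 0.79×(0−235) = 235 − 185.65 = 49.35 → 49
  G: 96 + 0.79×(0−96) = 96 − 75.84 = 20.16 → 20
  B: 32 + 0.79×(0−32) = 32 − 25.28 = 6.72 → 7
  → #311407

#957A6D, #311407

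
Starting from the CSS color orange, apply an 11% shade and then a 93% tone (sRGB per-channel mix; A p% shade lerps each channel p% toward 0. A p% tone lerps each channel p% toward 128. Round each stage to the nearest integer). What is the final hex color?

#878177

CSS orange is rgb(255, 165, 0).
An 11% shade moves each channel 11% toward 0:
  R: 255 + 0.11×(0−255) = 255 − 28.05 = 226.95 → 227
  G: 165 − 18.15 = 146.85 → 147
  B: 0 + 0.11×(0−0) = 0 + 0 = 0 → 0
After the shade: rgb(227, 147, 0) = #E39300.
Lerp each channel 93% toward 128:
  R: 227 + 0.93×(128−227) = 227 − 92.07 = 134.93 → 135
  G: 147 + 0.93×(128−147) = 147 − 17.67 = 129.33 → 129
  B: 0 + 0.93×(128−0) = 0 + 119.04 = 119.04 → 119
rgb(135, 129, 119) = #878177.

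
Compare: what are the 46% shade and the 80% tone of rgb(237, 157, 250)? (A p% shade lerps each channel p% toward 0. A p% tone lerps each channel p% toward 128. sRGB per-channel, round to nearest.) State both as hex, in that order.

46% shade:
  R: 237 − 109.02 = 127.98 → 128
  G: 157 − 72.22 = 84.78 → 85
  B: 250 + 0.46×(0−250) = 250 − 115 = 135 → 135
  → #805587
80% tone:
  R: 237 + 0.8×(128−237) = 237 − 87.2 = 149.8 → 150
  G: 157 − 23.2 = 133.8 → 134
  B: 250 − 97.6 = 152.4 → 152
  → #968698

#805587, #968698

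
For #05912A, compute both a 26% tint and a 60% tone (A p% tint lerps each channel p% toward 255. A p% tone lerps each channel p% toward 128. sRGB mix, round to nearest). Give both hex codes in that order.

#46AE61, #4F875E

#05912A is rgb(5, 145, 42).
26% tint:
  R: 5 + 65 = 70 → 70
  G: 145 + 0.26×(255−145) = 145 + 28.6 = 173.6 → 174
  B: 42 + 0.26×(255−42) = 42 + 55.38 = 97.38 → 97
  → #46AE61
60% tone:
  R: 5 + 0.6×(128−5) = 5 + 73.8 = 78.8 → 79
  G: 145 − 10.2 = 134.8 → 135
  B: 42 + 0.6×(128−42) = 42 + 51.6 = 93.6 → 94
  → #4F875E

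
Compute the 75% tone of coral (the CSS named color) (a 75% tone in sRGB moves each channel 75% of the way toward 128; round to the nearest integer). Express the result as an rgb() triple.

rgb(160, 128, 116)

CSS coral is rgb(255, 127, 80).
A 75% tone moves each channel 75% toward 128:
  R: 255 − 95.25 = 159.75 → 160
  G: 127 + 0.75×(128−127) = 127 + 0.75 = 127.75 → 128
  B: 80 + 36 = 116 → 116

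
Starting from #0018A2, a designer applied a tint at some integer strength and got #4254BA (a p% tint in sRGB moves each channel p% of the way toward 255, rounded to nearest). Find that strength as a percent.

#0018A2 is rgb(0, 24, 162); #4254BA is rgb(66, 84, 186).
On the R channel (widest range): 66 ≈ 0 + (p/100)(255 − 0), so p ≈ 100×(66 − 0)/(255 − 0) = 6600/255 = 25.88.
p = 26 reproduces all three channels after rounding.

26%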